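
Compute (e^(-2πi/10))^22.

Since ω_10^10 = 1, powers reduce modulo 10.
22 mod 10 = 2
So ω_10^22 = ω_10^2 = e^(-2πi·2/10)

ω_10^22 = ω_10^2 = 0.3090-0.9511i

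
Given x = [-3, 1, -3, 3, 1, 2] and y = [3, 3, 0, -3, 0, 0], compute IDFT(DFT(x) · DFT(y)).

(x ⊛ y)[n] = Σ(m=0 to 5) x[m] · y[(n-m) mod 6]

Computing each output sample:
(x ⊛ y)[0] = -12
(x ⊛ y)[1] = -9
(x ⊛ y)[2] = -12
(x ⊛ y)[3] = 9
(x ⊛ y)[4] = 9
(x ⊛ y)[5] = 18

x ⊛ y = [-12, -9, -12, 9, 9, 18]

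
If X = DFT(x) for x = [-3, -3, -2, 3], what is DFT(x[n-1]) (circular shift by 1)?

Time shift by 1: X_shifted[k] = ω_4^(1k) · X[k]
Shifted x = [3, -3, -3, -2]

DFT(x[n-1]) = [-5, 6+1i, 5, 6-1i]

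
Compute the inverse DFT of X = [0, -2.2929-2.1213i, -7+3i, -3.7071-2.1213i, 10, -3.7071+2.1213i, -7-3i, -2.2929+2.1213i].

x[n] = (1/8) Σ(k=0 to 7) X[k] · e^(2πikn/8)

Computing each x[n]:
x[0] = -2
x[1] = -1
x[2] = 3
x[3] = 0
x[4] = 1
x[5] = -3
x[6] = 3
x[7] = -1

x = [-2, -1, 3, 0, 1, -3, 3, -1]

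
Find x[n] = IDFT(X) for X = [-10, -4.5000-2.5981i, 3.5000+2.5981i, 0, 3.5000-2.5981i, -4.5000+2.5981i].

x[n] = (1/6) Σ(k=0 to 5) X[k] · e^(2πikn/6)

Computing each x[n]:
x[0] = -2
x[1] = -3
x[2] = 0
x[3] = 1
x[4] = -3
x[5] = -3

x = [-2, -3, 0, 1, -3, -3]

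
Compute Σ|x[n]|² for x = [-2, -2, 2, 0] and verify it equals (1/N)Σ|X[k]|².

Time domain:
Σ|x[n]|² = |-2|² + |-2|² + |2|² + |0|² = 12.0000

Frequency domain:
(1/4)Σ|X[k]|² = (1/4)(|-2|² + |-4+2i|² + |2|² + |-4-2i|²) = (1/4)·48.0000 = 12.0000

Both sides agree, confirming Parseval's theorem.

Σ|x[n]|² = (1/N)Σ|X[k]|² = 12.0000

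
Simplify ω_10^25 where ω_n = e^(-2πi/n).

Since ω_10^10 = 1, powers reduce modulo 10.
25 mod 10 = 5
So ω_10^25 = ω_10^5 = e^(-2πi·5/10)

ω_10^25 = ω_10^5 = -1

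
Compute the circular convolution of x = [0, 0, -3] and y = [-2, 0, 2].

(x ⊛ y)[n] = Σ(m=0 to 2) x[m] · y[(n-m) mod 3]

Computing each output sample:
(x ⊛ y)[0] = 0
(x ⊛ y)[1] = -6
(x ⊛ y)[2] = 6

x ⊛ y = [0, -6, 6]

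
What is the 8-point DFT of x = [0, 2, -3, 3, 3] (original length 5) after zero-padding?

Original 5-point DFT: [5, 1.5451+4.4778i, -4.0451-5.1186i, -4.0451+5.1186i, 1.5451-4.4778i]
Zero-padded 8-point DFT provides frequency interpolation.

DFT_8([x, 0, ...]) = [5, -3.7071-0.5355i, 6+1i, -2.2929-6.5355i, -5, -2.2929+6.5355i, 6-1i, -3.7071+0.5355i]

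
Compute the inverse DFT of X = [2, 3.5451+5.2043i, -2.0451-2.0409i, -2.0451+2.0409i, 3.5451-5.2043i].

x[n] = (1/5) Σ(k=0 to 4) X[k] · e^(2πikn/5)

Computing each x[n]:
x[0] = 1
x[1] = 0
x[2] = -3
x[3] = 1
x[4] = 3

x = [1, 0, -3, 1, 3]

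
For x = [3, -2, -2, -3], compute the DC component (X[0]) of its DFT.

X[0] = Σ(n=0 to 3) x[n] · ω_4^0 = Σ x[n]
= (3) + (-2) + (-2) + (-3)

X[0] = -4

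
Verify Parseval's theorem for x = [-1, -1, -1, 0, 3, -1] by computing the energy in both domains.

Time domain:
Σ|x[n]|² = |-1|² + |-1|² + |-1|² + |0|² + |3|² + |-1|² = 13.0000

Frequency domain:
(1/6)Σ|X[k]|² = (1/6)(|-1|² + |-3.0000+3.4641i|² + |-1.0000-3.4641i|² + |3|² + |-1.0000+3.4641i|² + |-3.0000-3.4641i|²) = (1/6)·78.0000 = 13.0000

Both sides agree, confirming Parseval's theorem.

Σ|x[n]|² = (1/N)Σ|X[k]|² = 13.0000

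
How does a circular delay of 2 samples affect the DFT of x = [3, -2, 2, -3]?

Time shift by 2: X_shifted[k] = ω_4^(2k) · X[k]
Shifted x = [2, -3, 3, -2]

DFT(x[n-2]) = [0, -1+1i, 10, -1-1i]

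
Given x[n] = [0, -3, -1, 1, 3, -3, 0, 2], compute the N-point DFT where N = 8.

X[k] = Σ(n=0 to 7) x[n] · ω_8^(nk)
where ω_8 = e^(-2πi/8)

Computing each X[k]:
X[0] = -1
X[1] = -2.2929+1.7071i
X[2] = 4+9i
X[3] = -3.7071-0.2929i
X[4] = 5
X[5] = -3.7071+0.2929i
X[6] = 4-9i
X[7] = -2.2929-1.7071i

X = [-1, -2.2929+1.7071i, 4+9i, -3.7071-0.2929i, 5, -3.7071+0.2929i, 4-9i, -2.2929-1.7071i]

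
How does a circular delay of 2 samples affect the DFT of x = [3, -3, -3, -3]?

Time shift by 2: X_shifted[k] = ω_4^(2k) · X[k]
Shifted x = [-3, -3, 3, -3]

DFT(x[n-2]) = [-6, -6, 6, -6]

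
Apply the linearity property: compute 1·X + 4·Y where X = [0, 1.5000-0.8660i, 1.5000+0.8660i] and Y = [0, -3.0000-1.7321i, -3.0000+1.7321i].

By linearity: DFT(1x + 4y) = 1·DFT(x) + 4·DFT(y)
= 1·[0, 1.5000-0.8660i, 1.5000+0.8660i] + 4·[0, -3.0000-1.7321i, -3.0000+1.7321i]

Computing element-wise:
Z[0] = 1·(0) + 4·(0) = 0
Z[1] = 1·(1.5000-0.8660i) + 4·(-3.0000-1.7321i) = -10.5000-7.7944i
Z[2] = 1·(1.5000+0.8660i) + 4·(-3.0000+1.7321i) = -10.5000+7.7944i

DFT(1x + 4y) = 1·X + 4·Y = [0, -10.5000-7.7944i, -10.5000+7.7944i]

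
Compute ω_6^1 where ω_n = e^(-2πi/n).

ω_6^1 = e^(-2πi·1/6)
= cos(-2π·1/6) + i·sin(-2π·1/6)
= cos(-2π/6) + i·sin(-2π/6)

ω_6^1 = cos(-2π/6) + i·sin(-2π/6) = 0.5000-0.8660i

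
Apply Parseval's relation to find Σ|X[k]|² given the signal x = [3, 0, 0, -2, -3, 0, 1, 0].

Parseval: Σ|x[n]|² = (1/N)Σ|X[k]|², so Σ|X[k]|² = N·Σ|x[n]|² = 8·23.0000

Σ|X[k]|² = N·Σ|x[n]|² = 8·23.0000 = 184.0000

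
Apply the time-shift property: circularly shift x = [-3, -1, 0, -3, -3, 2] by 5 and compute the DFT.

Time shift by 5: X_shifted[k] = ω_6^(5k) · X[k]
Shifted x = [-1, 0, -3, -3, 2, -3]

DFT(x[n-5]) = [-8, 1.0000+1.7321i, -2.0000-6.9282i, 4, -2.0000+6.9282i, 1.0000-1.7321i]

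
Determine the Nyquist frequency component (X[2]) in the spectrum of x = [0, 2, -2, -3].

X[2] = Σ(n=0 to 3) x[n] · ω_4^(2n) where ω_4 = e^(-2πi/4)
= (0)·ω_4^0 + (2)·ω_4^2 + (-2)·ω_4^4 + (-3)·ω_4^6

X[2] = -1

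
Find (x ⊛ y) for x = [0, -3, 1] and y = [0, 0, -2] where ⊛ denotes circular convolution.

(x ⊛ y)[n] = Σ(m=0 to 2) x[m] · y[(n-m) mod 3]

Computing each output sample:
(x ⊛ y)[0] = 6
(x ⊛ y)[1] = -2
(x ⊛ y)[2] = 0

x ⊛ y = [6, -2, 0]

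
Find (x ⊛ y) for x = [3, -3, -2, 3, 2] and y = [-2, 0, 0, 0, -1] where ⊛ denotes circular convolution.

(x ⊛ y)[n] = Σ(m=0 to 4) x[m] · y[(n-m) mod 5]

Computing each output sample:
(x ⊛ y)[0] = -3
(x ⊛ y)[1] = 8
(x ⊛ y)[2] = 1
(x ⊛ y)[3] = -8
(x ⊛ y)[4] = -7

x ⊛ y = [-3, 8, 1, -8, -7]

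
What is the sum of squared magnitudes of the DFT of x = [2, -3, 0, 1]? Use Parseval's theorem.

Parseval: Σ|x[n]|² = (1/N)Σ|X[k]|², so Σ|X[k]|² = N·Σ|x[n]|² = 4·14.0000

Σ|X[k]|² = N·Σ|x[n]|² = 4·14.0000 = 56.0000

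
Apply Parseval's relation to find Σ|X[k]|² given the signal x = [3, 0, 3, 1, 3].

Parseval: Σ|x[n]|² = (1/N)Σ|X[k]|², so Σ|X[k]|² = N·Σ|x[n]|² = 5·28.0000

Σ|X[k]|² = N·Σ|x[n]|² = 5·28.0000 = 140.0000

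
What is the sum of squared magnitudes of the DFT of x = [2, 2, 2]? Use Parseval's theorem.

Parseval: Σ|x[n]|² = (1/N)Σ|X[k]|², so Σ|X[k]|² = N·Σ|x[n]|² = 3·12.0000

Σ|X[k]|² = N·Σ|x[n]|² = 3·12.0000 = 36.0000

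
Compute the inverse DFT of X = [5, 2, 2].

x[n] = (1/3) Σ(k=0 to 2) X[k] · e^(2πikn/3)

Computing each x[n]:
x[0] = 3
x[1] = 1
x[2] = 1

x = [3, 1, 1]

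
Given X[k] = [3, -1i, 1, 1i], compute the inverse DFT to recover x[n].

x[n] = (1/4) Σ(k=0 to 3) X[k] · e^(2πikn/4)

Computing each x[n]:
x[0] = 1
x[1] = 1
x[2] = 1
x[3] = 0

x = [1, 1, 1, 0]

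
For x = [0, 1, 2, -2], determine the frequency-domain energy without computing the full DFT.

Parseval: Σ|x[n]|² = (1/N)Σ|X[k]|², so Σ|X[k]|² = N·Σ|x[n]|² = 4·9.0000

Σ|X[k]|² = N·Σ|x[n]|² = 4·9.0000 = 36.0000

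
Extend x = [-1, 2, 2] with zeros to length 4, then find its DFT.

Original 3-point DFT: [3, -3, -3]
Zero-padded 4-point DFT provides frequency interpolation.

DFT_4([x, 0, ...]) = [3, -3-2i, -1, -3+2i]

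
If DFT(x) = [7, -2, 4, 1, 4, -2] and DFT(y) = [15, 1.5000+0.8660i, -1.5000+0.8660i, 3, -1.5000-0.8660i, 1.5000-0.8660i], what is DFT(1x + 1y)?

By linearity: DFT(1x + 1y) = 1·DFT(x) + 1·DFT(y)
= 1·[7, -2, 4, 1, 4, -2] + 1·[15, 1.5000+0.8660i, -1.5000+0.8660i, 3, -1.5000-0.8660i, 1.5000-0.8660i]

Computing element-wise:
Z[0] = 1·(7) + 1·(15) = 22
Z[1] = 1·(-2) + 1·(1.5000+0.8660i) = -0.5000+0.8660i
Z[2] = 1·(4) + 1·(-1.5000+0.8660i) = 2.5000+0.8660i
Z[3] = 1·(1) + 1·(3) = 4
Z[4] = 1·(4) + 1·(-1.5000-0.8660i) = 2.5000-0.8660i
Z[5] = 1·(-2) + 1·(1.5000-0.8660i) = -0.5000-0.8660i

DFT(1x + 1y) = 1·X + 1·Y = [22, -0.5000+0.8660i, 2.5000+0.8660i, 4, 2.5000-0.8660i, -0.5000-0.8660i]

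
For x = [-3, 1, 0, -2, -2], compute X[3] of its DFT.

X[3] = Σ(n=0 to 4) x[n] · ω_5^(3n) where ω_5 = e^(-2πi/5)
= (-3)·ω_5^0 + (1)·ω_5^3 + (0)·ω_5^6 + (-2)·ω_5^9 + (-2)·ω_5^12

X[3] = -2.8090-0.1388i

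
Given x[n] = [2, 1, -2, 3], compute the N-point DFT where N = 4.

X[k] = Σ(n=0 to 3) x[n] · ω_4^(nk)
where ω_4 = e^(-2πi/4)

Computing each X[k]:
X[0] = 4
X[1] = 4+2i
X[2] = -4
X[3] = 4-2i

X = [4, 4+2i, -4, 4-2i]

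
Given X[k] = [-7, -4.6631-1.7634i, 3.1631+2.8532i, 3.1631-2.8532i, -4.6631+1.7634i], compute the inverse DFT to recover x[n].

x[n] = (1/5) Σ(k=0 to 4) X[k] · e^(2πikn/5)

Computing each x[n]:
x[0] = -2
x[1] = -3
x[2] = 2
x[3] = -1
x[4] = -3

x = [-2, -3, 2, -1, -3]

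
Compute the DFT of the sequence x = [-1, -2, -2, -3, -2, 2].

X[k] = Σ(n=0 to 5) x[n] · ω_6^(nk)
where ω_6 = e^(-2πi/6)

Computing each X[k]:
X[0] = -8
X[1] = 4.0000+3.4641i
X[2] = -2.0000+3.4641i
X[3] = -2
X[4] = -2.0000-3.4641i
X[5] = 4.0000-3.4641i

X = [-8, 4.0000+3.4641i, -2.0000+3.4641i, -2, -2.0000-3.4641i, 4.0000-3.4641i]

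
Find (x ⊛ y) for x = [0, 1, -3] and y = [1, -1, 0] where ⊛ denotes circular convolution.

(x ⊛ y)[n] = Σ(m=0 to 2) x[m] · y[(n-m) mod 3]

Computing each output sample:
(x ⊛ y)[0] = 3
(x ⊛ y)[1] = 1
(x ⊛ y)[2] = -4

x ⊛ y = [3, 1, -4]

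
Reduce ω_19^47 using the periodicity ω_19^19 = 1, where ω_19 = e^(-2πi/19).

Since ω_19^19 = 1, powers reduce modulo 19.
47 mod 19 = 9
So ω_19^47 = ω_19^9 = e^(-2πi·9/19)

ω_19^47 = ω_19^9 = -0.9864-0.1646i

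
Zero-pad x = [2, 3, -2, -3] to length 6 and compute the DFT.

Original 4-point DFT: [0, 4-6i, 0, 4+6i]
Zero-padded 6-point DFT provides frequency interpolation.

DFT_6([x, 0, ...]) = [0, 7.5000-0.8660i, -1.5000-4.3301i, 0, -1.5000+4.3301i, 7.5000+0.8660i]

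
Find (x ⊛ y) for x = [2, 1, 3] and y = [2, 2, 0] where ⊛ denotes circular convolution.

(x ⊛ y)[n] = Σ(m=0 to 2) x[m] · y[(n-m) mod 3]

Computing each output sample:
(x ⊛ y)[0] = 10
(x ⊛ y)[1] = 6
(x ⊛ y)[2] = 8

x ⊛ y = [10, 6, 8]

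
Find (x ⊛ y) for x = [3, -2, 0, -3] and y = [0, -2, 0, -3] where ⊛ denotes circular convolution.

(x ⊛ y)[n] = Σ(m=0 to 3) x[m] · y[(n-m) mod 4]

Computing each output sample:
(x ⊛ y)[0] = 12
(x ⊛ y)[1] = -6
(x ⊛ y)[2] = 13
(x ⊛ y)[3] = -9

x ⊛ y = [12, -6, 13, -9]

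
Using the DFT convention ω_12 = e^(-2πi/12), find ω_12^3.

ω_12^3 = e^(-2πi·3/12)
= cos(-2π·3/12) + i·sin(-2π·3/12)
= cos(-6π/12) + i·sin(-6π/12)

ω_12^3 = cos(-6π/12) + i·sin(-6π/12) = -1i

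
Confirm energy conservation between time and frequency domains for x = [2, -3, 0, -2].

Time domain:
Σ|x[n]|² = |2|² + |-3|² + |0|² + |-2|² = 17.0000

Frequency domain:
(1/4)Σ|X[k]|² = (1/4)(|-3|² + |2+1i|² + |7|² + |2-1i|²) = (1/4)·68.0000 = 17.0000

Both sides agree, confirming Parseval's theorem.

Σ|x[n]|² = (1/N)Σ|X[k]|² = 17.0000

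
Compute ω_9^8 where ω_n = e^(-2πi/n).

ω_9^8 = e^(-2πi·8/9)
= cos(-2π·8/9) + i·sin(-2π·8/9)
= cos(-16π/9) + i·sin(-16π/9)

ω_9^8 = cos(-16π/9) + i·sin(-16π/9) = 0.7660+0.6428i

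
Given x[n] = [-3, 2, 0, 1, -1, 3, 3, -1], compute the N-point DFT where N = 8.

X[k] = Σ(n=0 to 7) x[n] · ω_8^(nk)
where ω_8 = e^(-2πi/8)

Computing each X[k]:
X[0] = 4
X[1] = -4.1213+2.2929i
X[2] = -7-5i
X[3] = 0.1213-3.7071i
X[4] = -6
X[5] = 0.1213+3.7071i
X[6] = -7+5i
X[7] = -4.1213-2.2929i

X = [4, -4.1213+2.2929i, -7-5i, 0.1213-3.7071i, -6, 0.1213+3.7071i, -7+5i, -4.1213-2.2929i]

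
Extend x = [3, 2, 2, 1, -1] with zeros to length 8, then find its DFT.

Original 5-point DFT: [7, 0.8820-3.4410i, 3.1180-0.8123i, 3.1180+0.8123i, 0.8820+3.4410i]
Zero-padded 8-point DFT provides frequency interpolation.

DFT_8([x, 0, ...]) = [7, 4.7071-4.1213i, -1i, 3.2929-0.1213i, 1, 3.2929+0.1213i, 1i, 4.7071+4.1213i]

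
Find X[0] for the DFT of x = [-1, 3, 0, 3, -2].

X[0] = Σ(n=0 to 4) x[n] · ω_5^0 = Σ x[n]
= (-1) + (3) + (0) + (3) + (-2)

X[0] = 3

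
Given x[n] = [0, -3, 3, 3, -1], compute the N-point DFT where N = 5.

X[k] = Σ(n=0 to 4) x[n] · ω_5^(nk)
where ω_5 = e^(-2πi/5)

Computing each X[k]:
X[0] = 2
X[1] = -6.0902+1.9021i
X[2] = 5.0902+1.1756i
X[3] = 5.0902-1.1756i
X[4] = -6.0902-1.9021i

X = [2, -6.0902+1.9021i, 5.0902+1.1756i, 5.0902-1.1756i, -6.0902-1.9021i]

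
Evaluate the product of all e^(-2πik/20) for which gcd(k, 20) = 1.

The primitive 20th roots of unity are ω_20^k for k coprime to 20: k ∈ {1, 3, 7, 9, 11, 13, 17, 19}
Their product equals the constant term of the cyclotomic polynomial Φ_20(x) up to sign.
For n ≥ 3, the product of all primitive nth roots of unity is 1. (For n=1 it is 1; for n=2 it is -1.)

1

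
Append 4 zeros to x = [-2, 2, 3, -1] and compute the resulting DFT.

Original 4-point DFT: [2, -5-3i, 0, -5+3i]
Zero-padded 8-point DFT provides frequency interpolation.

DFT_8([x, 0, ...]) = [2, 0.1213-3.7071i, -5-3i, -4.1213+2.2929i, 0, -4.1213-2.2929i, -5+3i, 0.1213+3.7071i]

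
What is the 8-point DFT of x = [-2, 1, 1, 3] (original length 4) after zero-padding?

Original 4-point DFT: [3, -3+2i, -5, -3-2i]
Zero-padded 8-point DFT provides frequency interpolation.

DFT_8([x, 0, ...]) = [3, -3.4142-3.8284i, -3+2i, -0.5858-1.8284i, -5, -0.5858+1.8284i, -3-2i, -3.4142+3.8284i]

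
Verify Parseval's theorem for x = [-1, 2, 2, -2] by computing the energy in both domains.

Time domain:
Σ|x[n]|² = |-1|² + |2|² + |2|² + |-2|² = 13.0000

Frequency domain:
(1/4)Σ|X[k]|² = (1/4)(|1|² + |-3-4i|² + |1|² + |-3+4i|²) = (1/4)·52.0000 = 13.0000

Both sides agree, confirming Parseval's theorem.

Σ|x[n]|² = (1/N)Σ|X[k]|² = 13.0000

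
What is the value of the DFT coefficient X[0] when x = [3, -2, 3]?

X[0] = Σ(n=0 to 2) x[n] · ω_3^0 = Σ x[n]
= (3) + (-2) + (3)

X[0] = 4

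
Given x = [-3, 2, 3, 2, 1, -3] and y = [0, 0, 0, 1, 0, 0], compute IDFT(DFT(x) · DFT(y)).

(x ⊛ y)[n] = Σ(m=0 to 5) x[m] · y[(n-m) mod 6]

Computing each output sample:
(x ⊛ y)[0] = 2
(x ⊛ y)[1] = 1
(x ⊛ y)[2] = -3
(x ⊛ y)[3] = -3
(x ⊛ y)[4] = 2
(x ⊛ y)[5] = 3

x ⊛ y = [2, 1, -3, -3, 2, 3]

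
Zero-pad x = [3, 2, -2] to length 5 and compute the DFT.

Original 3-point DFT: [3, 3.0000-3.4641i, 3.0000+3.4641i]
Zero-padded 5-point DFT provides frequency interpolation.

DFT_5([x, 0, ...]) = [3, 5.2361-0.7265i, 0.7639-3.0777i, 0.7639+3.0777i, 5.2361+0.7265i]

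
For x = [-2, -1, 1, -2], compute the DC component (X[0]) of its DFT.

X[0] = Σ(n=0 to 3) x[n] · ω_4^0 = Σ x[n]
= (-2) + (-1) + (1) + (-2)

X[0] = -4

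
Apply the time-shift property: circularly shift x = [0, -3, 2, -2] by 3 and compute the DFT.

Time shift by 3: X_shifted[k] = ω_4^(3k) · X[k]
Shifted x = [-3, 2, -2, 0]

DFT(x[n-3]) = [-3, -1-2i, -7, -1+2i]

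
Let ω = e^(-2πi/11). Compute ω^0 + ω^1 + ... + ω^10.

Sum of all nth roots of unity equals 0 for n > 1 (geometric series with r ≠ 1).

0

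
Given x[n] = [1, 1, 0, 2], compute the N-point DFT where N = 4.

X[k] = Σ(n=0 to 3) x[n] · ω_4^(nk)
where ω_4 = e^(-2πi/4)

Computing each X[k]:
X[0] = 4
X[1] = 1+1i
X[2] = -2
X[3] = 1-1i

X = [4, 1+1i, -2, 1-1i]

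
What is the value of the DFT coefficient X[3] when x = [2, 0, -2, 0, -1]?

X[3] = Σ(n=0 to 4) x[n] · ω_5^(3n) where ω_5 = e^(-2πi/5)
= (2)·ω_5^0 + (0)·ω_5^3 + (-2)·ω_5^6 + (0)·ω_5^9 + (-1)·ω_5^12

X[3] = 2.1910+2.4899i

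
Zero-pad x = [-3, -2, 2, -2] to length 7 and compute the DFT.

Original 4-point DFT: [-5, -5, 3, -5]
Zero-padded 7-point DFT provides frequency interpolation.

DFT_7([x, 0, ...]) = [-5, -2.8901+0.4816i, -5.6039+1.2540i, 0.4940+4.3813i, 0.4940-4.3813i, -5.6039-1.2540i, -2.8901-0.4816i]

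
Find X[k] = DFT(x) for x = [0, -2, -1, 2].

X[k] = Σ(n=0 to 3) x[n] · ω_4^(nk)
where ω_4 = e^(-2πi/4)

Computing each X[k]:
X[0] = -1
X[1] = 1+4i
X[2] = -1
X[3] = 1-4i

X = [-1, 1+4i, -1, 1-4i]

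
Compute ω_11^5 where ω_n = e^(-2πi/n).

ω_11^5 = e^(-2πi·5/11)
= cos(-2π·5/11) + i·sin(-2π·5/11)
= cos(-10π/11) + i·sin(-10π/11)

ω_11^5 = cos(-10π/11) + i·sin(-10π/11) = -0.9595-0.2817i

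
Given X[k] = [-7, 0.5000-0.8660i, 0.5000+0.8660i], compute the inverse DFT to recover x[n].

x[n] = (1/3) Σ(k=0 to 2) X[k] · e^(2πikn/3)

Computing each x[n]:
x[0] = -2
x[1] = -2
x[2] = -3

x = [-2, -2, -3]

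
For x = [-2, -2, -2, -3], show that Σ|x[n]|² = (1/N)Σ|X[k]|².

Time domain:
Σ|x[n]|² = |-2|² + |-2|² + |-2|² + |-3|² = 21.0000

Frequency domain:
(1/4)Σ|X[k]|² = (1/4)(|-9|² + |-1i|² + |1|² + |1i|²) = (1/4)·84.0000 = 21.0000

Both sides agree, confirming Parseval's theorem.

Σ|x[n]|² = (1/N)Σ|X[k]|² = 21.0000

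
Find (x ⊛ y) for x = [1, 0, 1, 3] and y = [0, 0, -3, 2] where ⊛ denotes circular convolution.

(x ⊛ y)[n] = Σ(m=0 to 3) x[m] · y[(n-m) mod 4]

Computing each output sample:
(x ⊛ y)[0] = -3
(x ⊛ y)[1] = -7
(x ⊛ y)[2] = 3
(x ⊛ y)[3] = 2

x ⊛ y = [-3, -7, 3, 2]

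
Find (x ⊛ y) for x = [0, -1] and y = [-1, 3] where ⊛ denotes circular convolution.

(x ⊛ y)[n] = Σ(m=0 to 1) x[m] · y[(n-m) mod 2]

Computing each output sample:
(x ⊛ y)[0] = -3
(x ⊛ y)[1] = 1

x ⊛ y = [-3, 1]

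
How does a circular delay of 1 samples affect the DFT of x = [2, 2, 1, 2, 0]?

Time shift by 1: X_shifted[k] = ω_5^(1k) · X[k]
Shifted x = [0, 2, 2, 1, 2]

DFT(x[n-1]) = [7, -1.1910-0.5878i, -2.3090+0.9511i, -2.3090-0.9511i, -1.1910+0.5878i]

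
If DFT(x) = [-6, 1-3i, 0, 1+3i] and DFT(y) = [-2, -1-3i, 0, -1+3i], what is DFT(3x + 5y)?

By linearity: DFT(3x + 5y) = 3·DFT(x) + 5·DFT(y)
= 3·[-6, 1-3i, 0, 1+3i] + 5·[-2, -1-3i, 0, -1+3i]

Computing element-wise:
Z[0] = 3·(-6) + 5·(-2) = -28
Z[1] = 3·(1-3i) + 5·(-1-3i) = -2-24i
Z[2] = 3·(0) + 5·(0) = 0
Z[3] = 3·(1+3i) + 5·(-1+3i) = -2+24i

DFT(3x + 5y) = 3·X + 5·Y = [-28, -2-24i, 0, -2+24i]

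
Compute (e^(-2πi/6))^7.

Since ω_6^6 = 1, powers reduce modulo 6.
7 mod 6 = 1
So ω_6^7 = ω_6^1 = e^(-2πi·1/6)

ω_6^7 = ω_6^1 = 0.5000-0.8660i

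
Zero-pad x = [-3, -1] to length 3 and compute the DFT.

Original 2-point DFT: [-4, -2]
Zero-padded 3-point DFT provides frequency interpolation.

DFT_3([x, 0, ...]) = [-4, -2.5000+0.8660i, -2.5000-0.8660i]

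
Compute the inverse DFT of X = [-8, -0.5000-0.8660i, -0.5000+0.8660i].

x[n] = (1/3) Σ(k=0 to 2) X[k] · e^(2πikn/3)

Computing each x[n]:
x[0] = -3
x[1] = -2
x[2] = -3

x = [-3, -2, -3]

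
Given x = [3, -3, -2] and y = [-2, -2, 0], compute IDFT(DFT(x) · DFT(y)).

(x ⊛ y)[n] = Σ(m=0 to 2) x[m] · y[(n-m) mod 3]

Computing each output sample:
(x ⊛ y)[0] = -2
(x ⊛ y)[1] = 0
(x ⊛ y)[2] = 10

x ⊛ y = [-2, 0, 10]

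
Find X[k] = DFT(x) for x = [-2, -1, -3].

X[k] = Σ(n=0 to 2) x[n] · ω_3^(nk)
where ω_3 = e^(-2πi/3)

Computing each X[k]:
X[0] = -6
X[1] = -1.7321i
X[2] = 1.7321i

X = [-6, -1.7321i, 1.7321i]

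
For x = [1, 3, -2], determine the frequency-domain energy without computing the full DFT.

Parseval: Σ|x[n]|² = (1/N)Σ|X[k]|², so Σ|X[k]|² = N·Σ|x[n]|² = 3·14.0000

Σ|X[k]|² = N·Σ|x[n]|² = 3·14.0000 = 42.0000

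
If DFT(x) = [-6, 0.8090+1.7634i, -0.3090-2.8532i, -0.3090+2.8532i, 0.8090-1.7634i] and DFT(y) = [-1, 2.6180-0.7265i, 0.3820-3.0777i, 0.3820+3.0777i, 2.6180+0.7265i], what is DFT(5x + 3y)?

By linearity: DFT(5x + 3y) = 5·DFT(x) + 3·DFT(y)
= 5·[-6, 0.8090+1.7634i, -0.3090-2.8532i, -0.3090+2.8532i, 0.8090-1.7634i] + 3·[-1, 2.6180-0.7265i, 0.3820-3.0777i, 0.3820+3.0777i, 2.6180+0.7265i]

Computing element-wise:
Z[0] = 5·(-6) + 3·(-1) = -33
Z[1] = 5·(0.8090+1.7634i) + 3·(2.6180-0.7265i) = 11.8990+6.6375i
Z[2] = 5·(-0.3090-2.8532i) + 3·(0.3820-3.0777i) = -0.3990-23.4991i
Z[3] = 5·(-0.3090+2.8532i) + 3·(0.3820+3.0777i) = -0.3990+23.4991i
Z[4] = 5·(0.8090-1.7634i) + 3·(2.6180+0.7265i) = 11.8990-6.6375i

DFT(5x + 3y) = 5·X + 3·Y = [-33, 11.8990+6.6375i, -0.3990-23.4991i, -0.3990+23.4991i, 11.8990-6.6375i]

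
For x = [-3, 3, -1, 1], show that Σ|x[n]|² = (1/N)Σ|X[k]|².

Time domain:
Σ|x[n]|² = |-3|² + |3|² + |-1|² + |1|² = 20.0000

Frequency domain:
(1/4)Σ|X[k]|² = (1/4)(|0|² + |-2-2i|² + |-8|² + |-2+2i|²) = (1/4)·80.0000 = 20.0000

Both sides agree, confirming Parseval's theorem.

Σ|x[n]|² = (1/N)Σ|X[k]|² = 20.0000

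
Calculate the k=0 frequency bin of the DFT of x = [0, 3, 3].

X[0] = Σ(n=0 to 2) x[n] · ω_3^0 = Σ x[n]
= (0) + (3) + (3)

X[0] = 6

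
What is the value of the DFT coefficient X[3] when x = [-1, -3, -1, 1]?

X[3] = Σ(n=0 to 3) x[n] · ω_4^(3n) where ω_4 = e^(-2πi/4)
= (-1)·ω_4^0 + (-3)·ω_4^3 + (-1)·ω_4^6 + (1)·ω_4^9

X[3] = -4i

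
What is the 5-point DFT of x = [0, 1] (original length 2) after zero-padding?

Original 2-point DFT: [1, -1]
Zero-padded 5-point DFT provides frequency interpolation.

DFT_5([x, 0, ...]) = [1, 0.3090-0.9511i, -0.8090-0.5878i, -0.8090+0.5878i, 0.3090+0.9511i]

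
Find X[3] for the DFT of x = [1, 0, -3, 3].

X[3] = Σ(n=0 to 3) x[n] · ω_4^(3n) where ω_4 = e^(-2πi/4)
= (1)·ω_4^0 + (0)·ω_4^3 + (-3)·ω_4^6 + (3)·ω_4^9

X[3] = 4-3i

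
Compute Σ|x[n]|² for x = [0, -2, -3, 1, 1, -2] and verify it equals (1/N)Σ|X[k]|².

Time domain:
Σ|x[n]|² = |0|² + |-2|² + |-3|² + |1|² + |1|² + |-2|² = 19.0000

Frequency domain:
(1/6)Σ|X[k]|² = (1/6)(|-5|² + |-2.0000+3.4641i|² + |4.0000-3.4641i|² + |1|² + |4.0000+3.4641i|² + |-2.0000-3.4641i|²) = (1/6)·114.0000 = 19.0000

Both sides agree, confirming Parseval's theorem.

Σ|x[n]|² = (1/N)Σ|X[k]|² = 19.0000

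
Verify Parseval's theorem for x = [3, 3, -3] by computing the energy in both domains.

Time domain:
Σ|x[n]|² = |3|² + |3|² + |-3|² = 27.0000

Frequency domain:
(1/3)Σ|X[k]|² = (1/3)(|3|² + |3.0000-5.1962i|² + |3.0000+5.1962i|²) = (1/3)·81.0000 = 27.0000

Both sides agree, confirming Parseval's theorem.

Σ|x[n]|² = (1/N)Σ|X[k]|² = 27.0000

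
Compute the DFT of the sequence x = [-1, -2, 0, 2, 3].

X[k] = Σ(n=0 to 4) x[n] · ω_5^(nk)
where ω_5 = e^(-2πi/5)

Computing each X[k]:
X[0] = 2
X[1] = -2.3090+5.9309i
X[2] = -1.1910+1.0368i
X[3] = -1.1910-1.0368i
X[4] = -2.3090-5.9309i

X = [2, -2.3090+5.9309i, -1.1910+1.0368i, -1.1910-1.0368i, -2.3090-5.9309i]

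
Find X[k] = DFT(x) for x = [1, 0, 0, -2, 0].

X[k] = Σ(n=0 to 4) x[n] · ω_5^(nk)
where ω_5 = e^(-2πi/5)

Computing each X[k]:
X[0] = -1
X[1] = 2.6180-1.1756i
X[2] = 0.3820+1.9021i
X[3] = 0.3820-1.9021i
X[4] = 2.6180+1.1756i

X = [-1, 2.6180-1.1756i, 0.3820+1.9021i, 0.3820-1.9021i, 2.6180+1.1756i]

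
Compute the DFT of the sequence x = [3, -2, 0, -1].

X[k] = Σ(n=0 to 3) x[n] · ω_4^(nk)
where ω_4 = e^(-2πi/4)

Computing each X[k]:
X[0] = 0
X[1] = 3+1i
X[2] = 6
X[3] = 3-1i

X = [0, 3+1i, 6, 3-1i]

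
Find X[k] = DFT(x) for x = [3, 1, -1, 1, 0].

X[k] = Σ(n=0 to 4) x[n] · ω_5^(nk)
where ω_5 = e^(-2πi/5)

Computing each X[k]:
X[0] = 4
X[1] = 3.3090+0.2245i
X[2] = 2.1910-2.4899i
X[3] = 2.1910+2.4899i
X[4] = 3.3090-0.2245i

X = [4, 3.3090+0.2245i, 2.1910-2.4899i, 2.1910+2.4899i, 3.3090-0.2245i]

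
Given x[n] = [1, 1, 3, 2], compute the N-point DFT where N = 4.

X[k] = Σ(n=0 to 3) x[n] · ω_4^(nk)
where ω_4 = e^(-2πi/4)

Computing each X[k]:
X[0] = 7
X[1] = -2+1i
X[2] = 1
X[3] = -2-1i

X = [7, -2+1i, 1, -2-1i]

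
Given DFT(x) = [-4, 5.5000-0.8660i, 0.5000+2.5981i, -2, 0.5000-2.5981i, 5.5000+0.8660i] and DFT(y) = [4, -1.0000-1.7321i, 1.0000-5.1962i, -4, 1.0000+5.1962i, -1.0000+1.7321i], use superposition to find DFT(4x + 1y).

By linearity: DFT(4x + 1y) = 4·DFT(x) + 1·DFT(y)
= 4·[-4, 5.5000-0.8660i, 0.5000+2.5981i, -2, 0.5000-2.5981i, 5.5000+0.8660i] + 1·[4, -1.0000-1.7321i, 1.0000-5.1962i, -4, 1.0000+5.1962i, -1.0000+1.7321i]

Computing element-wise:
Z[0] = 4·(-4) + 1·(4) = -12
Z[1] = 4·(5.5000-0.8660i) + 1·(-1.0000-1.7321i) = 21.0000-5.1961i
Z[2] = 4·(0.5000+2.5981i) + 1·(1.0000-5.1962i) = 3.0000+5.1962i
Z[3] = 4·(-2) + 1·(-4) = -12
Z[4] = 4·(0.5000-2.5981i) + 1·(1.0000+5.1962i) = 3.0000-5.1962i
Z[5] = 4·(5.5000+0.8660i) + 1·(-1.0000+1.7321i) = 21.0000+5.1961i

DFT(4x + 1y) = 4·X + 1·Y = [-12, 21.0000-5.1961i, 3.0000+5.1962i, -12, 3.0000-5.1962i, 21.0000+5.1961i]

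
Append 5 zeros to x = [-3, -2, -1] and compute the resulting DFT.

Original 3-point DFT: [-6, -1.5000+0.8660i, -1.5000-0.8660i]
Zero-padded 8-point DFT provides frequency interpolation.

DFT_8([x, 0, ...]) = [-6, -4.4142+2.4142i, -2+2i, -1.5858+0.4142i, -2, -1.5858-0.4142i, -2-2i, -4.4142-2.4142i]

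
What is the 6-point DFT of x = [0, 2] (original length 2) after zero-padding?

Original 2-point DFT: [2, -2]
Zero-padded 6-point DFT provides frequency interpolation.

DFT_6([x, 0, ...]) = [2, 1.0000-1.7321i, -1.0000-1.7321i, -2, -1.0000+1.7321i, 1.0000+1.7321i]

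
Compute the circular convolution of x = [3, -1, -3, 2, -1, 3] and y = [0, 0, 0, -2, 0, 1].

(x ⊛ y)[n] = Σ(m=0 to 5) x[m] · y[(n-m) mod 6]

Computing each output sample:
(x ⊛ y)[0] = -5
(x ⊛ y)[1] = -1
(x ⊛ y)[2] = -4
(x ⊛ y)[3] = -7
(x ⊛ y)[4] = 5
(x ⊛ y)[5] = 9

x ⊛ y = [-5, -1, -4, -7, 5, 9]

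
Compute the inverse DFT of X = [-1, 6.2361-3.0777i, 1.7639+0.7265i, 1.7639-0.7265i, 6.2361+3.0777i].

x[n] = (1/5) Σ(k=0 to 4) X[k] · e^(2πikn/5)

Computing each x[n]:
x[0] = 3
x[1] = 1
x[2] = -1
x[3] = -3
x[4] = -1

x = [3, 1, -1, -3, -1]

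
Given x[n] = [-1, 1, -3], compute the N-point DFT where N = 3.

X[k] = Σ(n=0 to 2) x[n] · ω_3^(nk)
where ω_3 = e^(-2πi/3)

Computing each X[k]:
X[0] = -3
X[1] = -3.4641i
X[2] = 3.4641i

X = [-3, -3.4641i, 3.4641i]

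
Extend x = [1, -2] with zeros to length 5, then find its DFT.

Original 2-point DFT: [-1, 3]
Zero-padded 5-point DFT provides frequency interpolation.

DFT_5([x, 0, ...]) = [-1, 0.3820+1.9021i, 2.6180+1.1756i, 2.6180-1.1756i, 0.3820-1.9021i]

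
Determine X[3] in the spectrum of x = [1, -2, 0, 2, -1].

X[3] = Σ(n=0 to 4) x[n] · ω_5^(3n) where ω_5 = e^(-2πi/5)
= (1)·ω_5^0 + (-2)·ω_5^3 + (0)·ω_5^6 + (2)·ω_5^9 + (-1)·ω_5^12

X[3] = 4.0451+1.3143i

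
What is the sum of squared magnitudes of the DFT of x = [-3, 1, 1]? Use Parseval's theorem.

Parseval: Σ|x[n]|² = (1/N)Σ|X[k]|², so Σ|X[k]|² = N·Σ|x[n]|² = 3·11.0000

Σ|X[k]|² = N·Σ|x[n]|² = 3·11.0000 = 33.0000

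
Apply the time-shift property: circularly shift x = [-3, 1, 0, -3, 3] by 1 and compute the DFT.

Time shift by 1: X_shifted[k] = ω_5^(1k) · X[k]
Shifted x = [3, -3, 1, 0, -3]

DFT(x[n-1]) = [-2, 0.3369-0.5878i, 8.1631+0.9511i, 8.1631-0.9511i, 0.3369+0.5878i]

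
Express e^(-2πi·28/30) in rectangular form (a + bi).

ω_30^28 = e^(-2πi·28/30)
= cos(-2π·28/30) + i·sin(-2π·28/30)
= cos(-56π/30) + i·sin(-56π/30)

ω_30^28 = cos(-56π/30) + i·sin(-56π/30) = 0.9135+0.4067i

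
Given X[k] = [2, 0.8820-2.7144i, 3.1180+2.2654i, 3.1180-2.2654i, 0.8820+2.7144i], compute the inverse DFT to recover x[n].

x[n] = (1/5) Σ(k=0 to 4) X[k] · e^(2πikn/5)

Computing each x[n]:
x[0] = 2
x[1] = 0
x[2] = 2
x[3] = -1
x[4] = -1

x = [2, 0, 2, -1, -1]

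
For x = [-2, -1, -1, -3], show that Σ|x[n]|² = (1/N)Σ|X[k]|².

Time domain:
Σ|x[n]|² = |-2|² + |-1|² + |-1|² + |-3|² = 15.0000

Frequency domain:
(1/4)Σ|X[k]|² = (1/4)(|-7|² + |-1-2i|² + |1|² + |-1+2i|²) = (1/4)·60.0000 = 15.0000

Both sides agree, confirming Parseval's theorem.

Σ|x[n]|² = (1/N)Σ|X[k]|² = 15.0000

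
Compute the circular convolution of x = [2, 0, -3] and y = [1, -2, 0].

(x ⊛ y)[n] = Σ(m=0 to 2) x[m] · y[(n-m) mod 3]

Computing each output sample:
(x ⊛ y)[0] = 8
(x ⊛ y)[1] = -4
(x ⊛ y)[2] = -3

x ⊛ y = [8, -4, -3]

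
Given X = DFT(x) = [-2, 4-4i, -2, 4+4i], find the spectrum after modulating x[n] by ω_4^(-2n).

Modulation property: DFT(ω_4^(-2n)·x[n]) = X[(k-2) mod 4], so circularly shift X by 2 positions.

X[k-2] = [-2, 4+4i, -2, 4-4i]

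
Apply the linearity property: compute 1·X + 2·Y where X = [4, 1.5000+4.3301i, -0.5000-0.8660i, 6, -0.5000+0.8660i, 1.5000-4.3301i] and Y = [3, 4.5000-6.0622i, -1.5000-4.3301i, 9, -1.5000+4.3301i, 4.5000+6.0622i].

By linearity: DFT(1x + 2y) = 1·DFT(x) + 2·DFT(y)
= 1·[4, 1.5000+4.3301i, -0.5000-0.8660i, 6, -0.5000+0.8660i, 1.5000-4.3301i] + 2·[3, 4.5000-6.0622i, -1.5000-4.3301i, 9, -1.5000+4.3301i, 4.5000+6.0622i]

Computing element-wise:
Z[0] = 1·(4) + 2·(3) = 10
Z[1] = 1·(1.5000+4.3301i) + 2·(4.5000-6.0622i) = 10.5000-7.7943i
Z[2] = 1·(-0.5000-0.8660i) + 2·(-1.5000-4.3301i) = -3.5000-9.5262i
Z[3] = 1·(6) + 2·(9) = 24
Z[4] = 1·(-0.5000+0.8660i) + 2·(-1.5000+4.3301i) = -3.5000+9.5262i
Z[5] = 1·(1.5000-4.3301i) + 2·(4.5000+6.0622i) = 10.5000+7.7943i

DFT(1x + 2y) = 1·X + 2·Y = [10, 10.5000-7.7943i, -3.5000-9.5262i, 24, -3.5000+9.5262i, 10.5000+7.7943i]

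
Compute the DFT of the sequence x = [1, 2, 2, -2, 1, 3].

X[k] = Σ(n=0 to 5) x[n] · ω_6^(nk)
where ω_6 = e^(-2πi/6)

Computing each X[k]:
X[0] = 7
X[1] = 4
X[2] = -5.0000+1.7321i
X[3] = 1
X[4] = -5.0000-1.7321i
X[5] = 4

X = [7, 4, -5.0000+1.7321i, 1, -5.0000-1.7321i, 4]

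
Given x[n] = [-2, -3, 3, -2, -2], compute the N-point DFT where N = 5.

X[k] = Σ(n=0 to 4) x[n] · ω_5^(nk)
where ω_5 = e^(-2πi/5)

Computing each X[k]:
X[0] = -6
X[1] = -4.3541-1.9879i
X[2] = 2.3541+5.3431i
X[3] = 2.3541-5.3431i
X[4] = -4.3541+1.9879i

X = [-6, -4.3541-1.9879i, 2.3541+5.3431i, 2.3541-5.3431i, -4.3541+1.9879i]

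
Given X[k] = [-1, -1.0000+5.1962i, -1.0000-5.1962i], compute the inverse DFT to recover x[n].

x[n] = (1/3) Σ(k=0 to 2) X[k] · e^(2πikn/3)

Computing each x[n]:
x[0] = -1
x[1] = -3
x[2] = 3

x = [-1, -3, 3]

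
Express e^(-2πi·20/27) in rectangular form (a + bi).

ω_27^20 = e^(-2πi·20/27)
= cos(-2π·20/27) + i·sin(-2π·20/27)
= cos(-40π/27) + i·sin(-40π/27)

ω_27^20 = cos(-40π/27) + i·sin(-40π/27) = -0.0581+0.9983i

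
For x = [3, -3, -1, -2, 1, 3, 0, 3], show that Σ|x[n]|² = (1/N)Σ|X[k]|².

Time domain:
Σ|x[n]|² = |3|² + |-3|² + |-1|² + |-2|² + |1|² + |3|² + |0|² + |3|² = 42.0000

Frequency domain:
(1/8)Σ|X[k]|² = (1/8)(|4|² + |1.2929+8.7782i|² + |5+1i|² + |2.7071+6.7782i|² + |2|² + |2.7071-6.7782i|² + |5-1i|² + |1.2929-8.7782i|²) = (1/8)·336.0000 = 42.0000

Both sides agree, confirming Parseval's theorem.

Σ|x[n]|² = (1/N)Σ|X[k]|² = 42.0000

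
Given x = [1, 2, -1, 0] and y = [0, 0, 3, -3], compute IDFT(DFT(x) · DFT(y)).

(x ⊛ y)[n] = Σ(m=0 to 3) x[m] · y[(n-m) mod 4]

Computing each output sample:
(x ⊛ y)[0] = -9
(x ⊛ y)[1] = 3
(x ⊛ y)[2] = 3
(x ⊛ y)[3] = 3

x ⊛ y = [-9, 3, 3, 3]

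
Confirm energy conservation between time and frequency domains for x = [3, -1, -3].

Time domain:
Σ|x[n]|² = |3|² + |-1|² + |-3|² = 19.0000

Frequency domain:
(1/3)Σ|X[k]|² = (1/3)(|-1|² + |5.0000-1.7321i|² + |5.0000+1.7321i|²) = (1/3)·57.0000 = 19.0000

Both sides agree, confirming Parseval's theorem.

Σ|x[n]|² = (1/N)Σ|X[k]|² = 19.0000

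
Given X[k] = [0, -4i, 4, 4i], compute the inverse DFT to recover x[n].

x[n] = (1/4) Σ(k=0 to 3) X[k] · e^(2πikn/4)

Computing each x[n]:
x[0] = 1
x[1] = 1
x[2] = 1
x[3] = -3

x = [1, 1, 1, -3]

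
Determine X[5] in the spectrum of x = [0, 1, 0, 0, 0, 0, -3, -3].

X[5] = Σ(n=0 to 7) x[n] · ω_8^(5n) where ω_8 = e^(-2πi/8)
= (0)·ω_8^0 + (1)·ω_8^5 + (0)·ω_8^10 + (0)·ω_8^15 + (0)·ω_8^20 + (0)·ω_8^25 + (-3)·ω_8^30 + (-3)·ω_8^35

X[5] = 1.4142-0.1716i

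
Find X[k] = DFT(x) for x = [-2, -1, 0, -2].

X[k] = Σ(n=0 to 3) x[n] · ω_4^(nk)
where ω_4 = e^(-2πi/4)

Computing each X[k]:
X[0] = -5
X[1] = -2-1i
X[2] = 1
X[3] = -2+1i

X = [-5, -2-1i, 1, -2+1i]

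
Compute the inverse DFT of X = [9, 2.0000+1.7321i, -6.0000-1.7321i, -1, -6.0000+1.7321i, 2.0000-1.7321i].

x[n] = (1/6) Σ(k=0 to 5) X[k] · e^(2πikn/6)

Computing each x[n]:
x[0] = 0
x[1] = 3
x[2] = 1
x[3] = -1
x[4] = 3
x[5] = 3

x = [0, 3, 1, -1, 3, 3]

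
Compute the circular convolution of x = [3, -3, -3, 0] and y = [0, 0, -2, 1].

(x ⊛ y)[n] = Σ(m=0 to 3) x[m] · y[(n-m) mod 4]

Computing each output sample:
(x ⊛ y)[0] = 3
(x ⊛ y)[1] = -3
(x ⊛ y)[2] = -6
(x ⊛ y)[3] = 9

x ⊛ y = [3, -3, -6, 9]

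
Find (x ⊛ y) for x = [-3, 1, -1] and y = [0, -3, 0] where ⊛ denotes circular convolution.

(x ⊛ y)[n] = Σ(m=0 to 2) x[m] · y[(n-m) mod 3]

Computing each output sample:
(x ⊛ y)[0] = 3
(x ⊛ y)[1] = 9
(x ⊛ y)[2] = -3

x ⊛ y = [3, 9, -3]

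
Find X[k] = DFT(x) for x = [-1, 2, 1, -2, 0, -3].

X[k] = Σ(n=0 to 5) x[n] · ω_6^(nk)
where ω_6 = e^(-2πi/6)

Computing each X[k]:
X[0] = -3
X[1] = -5.1962i
X[2] = -3.0000-3.4641i
X[3] = 3
X[4] = -3.0000+3.4641i
X[5] = 5.1962i

X = [-3, -5.1962i, -3.0000-3.4641i, 3, -3.0000+3.4641i, 5.1962i]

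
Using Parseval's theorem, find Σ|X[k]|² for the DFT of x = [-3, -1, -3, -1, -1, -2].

Parseval: Σ|x[n]|² = (1/N)Σ|X[k]|², so Σ|X[k]|² = N·Σ|x[n]|² = 6·25.0000

Σ|X[k]|² = N·Σ|x[n]|² = 6·25.0000 = 150.0000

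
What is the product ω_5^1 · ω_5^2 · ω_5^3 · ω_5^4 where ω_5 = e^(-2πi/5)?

The primitive 5th roots of unity are ω_5^k for k coprime to 5: k ∈ {1, 2, 3, 4}
Their product equals the constant term of the cyclotomic polynomial Φ_5(x) up to sign.
For n ≥ 3, the product of all primitive nth roots of unity is 1. (For n=1 it is 1; for n=2 it is -1.)

1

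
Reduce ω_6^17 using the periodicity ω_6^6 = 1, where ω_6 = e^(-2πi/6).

Since ω_6^6 = 1, powers reduce modulo 6.
17 mod 6 = 5
So ω_6^17 = ω_6^5 = e^(-2πi·5/6)

ω_6^17 = ω_6^5 = 0.5000+0.8660i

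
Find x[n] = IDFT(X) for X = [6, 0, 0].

x[n] = (1/3) Σ(k=0 to 2) X[k] · e^(2πikn/3)

Computing each x[n]:
x[0] = 2
x[1] = 2
x[2] = 2

x = [2, 2, 2]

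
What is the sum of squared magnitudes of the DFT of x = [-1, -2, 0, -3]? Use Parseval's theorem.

Parseval: Σ|x[n]|² = (1/N)Σ|X[k]|², so Σ|X[k]|² = N·Σ|x[n]|² = 4·14.0000

Σ|X[k]|² = N·Σ|x[n]|² = 4·14.0000 = 56.0000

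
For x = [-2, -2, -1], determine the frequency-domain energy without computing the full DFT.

Parseval: Σ|x[n]|² = (1/N)Σ|X[k]|², so Σ|X[k]|² = N·Σ|x[n]|² = 3·9.0000

Σ|X[k]|² = N·Σ|x[n]|² = 3·9.0000 = 27.0000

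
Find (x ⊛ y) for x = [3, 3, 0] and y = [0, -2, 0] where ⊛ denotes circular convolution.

(x ⊛ y)[n] = Σ(m=0 to 2) x[m] · y[(n-m) mod 3]

Computing each output sample:
(x ⊛ y)[0] = 0
(x ⊛ y)[1] = -6
(x ⊛ y)[2] = -6

x ⊛ y = [0, -6, -6]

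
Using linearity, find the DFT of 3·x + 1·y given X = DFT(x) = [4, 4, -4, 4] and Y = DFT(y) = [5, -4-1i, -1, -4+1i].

By linearity: DFT(3x + 1y) = 3·DFT(x) + 1·DFT(y)
= 3·[4, 4, -4, 4] + 1·[5, -4-1i, -1, -4+1i]

Computing element-wise:
Z[0] = 3·(4) + 1·(5) = 17
Z[1] = 3·(4) + 1·(-4-1i) = 8-1i
Z[2] = 3·(-4) + 1·(-1) = -13
Z[3] = 3·(4) + 1·(-4+1i) = 8+1i

DFT(3x + 1y) = 3·X + 1·Y = [17, 8-1i, -13, 8+1i]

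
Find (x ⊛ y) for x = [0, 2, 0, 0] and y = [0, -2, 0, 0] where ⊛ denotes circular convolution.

(x ⊛ y)[n] = Σ(m=0 to 3) x[m] · y[(n-m) mod 4]

Computing each output sample:
(x ⊛ y)[0] = 0
(x ⊛ y)[1] = 0
(x ⊛ y)[2] = -4
(x ⊛ y)[3] = 0

x ⊛ y = [0, 0, -4, 0]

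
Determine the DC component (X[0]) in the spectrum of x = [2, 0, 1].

X[0] = Σ(n=0 to 2) x[n] · ω_3^0 = Σ x[n]
= (2) + (0) + (1)

X[0] = 3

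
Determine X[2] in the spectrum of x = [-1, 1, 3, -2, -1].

X[2] = Σ(n=0 to 4) x[n] · ω_5^(2n) where ω_5 = e^(-2πi/5)
= (-1)·ω_5^0 + (1)·ω_5^2 + (3)·ω_5^4 + (-2)·ω_5^6 + (-1)·ω_5^8

X[2] = -0.6910+3.5797i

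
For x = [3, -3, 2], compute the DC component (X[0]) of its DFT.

X[0] = Σ(n=0 to 2) x[n] · ω_3^0 = Σ x[n]
= (3) + (-3) + (2)

X[0] = 2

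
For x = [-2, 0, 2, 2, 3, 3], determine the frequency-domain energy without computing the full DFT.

Parseval: Σ|x[n]|² = (1/N)Σ|X[k]|², so Σ|X[k]|² = N·Σ|x[n]|² = 6·30.0000

Σ|X[k]|² = N·Σ|x[n]|² = 6·30.0000 = 180.0000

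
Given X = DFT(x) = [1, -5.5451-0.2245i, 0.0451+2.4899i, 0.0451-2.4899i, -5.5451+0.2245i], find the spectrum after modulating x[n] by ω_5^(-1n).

Modulation property: DFT(ω_5^(-1n)·x[n]) = X[(k-1) mod 5], so circularly shift X by 1 positions.

X[k-1] = [-5.5451+0.2245i, 1, -5.5451-0.2245i, 0.0451+2.4899i, 0.0451-2.4899i]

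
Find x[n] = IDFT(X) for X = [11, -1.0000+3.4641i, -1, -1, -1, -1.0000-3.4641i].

x[n] = (1/6) Σ(k=0 to 5) X[k] · e^(2πikn/6)

Computing each x[n]:
x[0] = 1
x[1] = 1
x[2] = 1
x[3] = 2
x[4] = 3
x[5] = 3

x = [1, 1, 1, 2, 3, 3]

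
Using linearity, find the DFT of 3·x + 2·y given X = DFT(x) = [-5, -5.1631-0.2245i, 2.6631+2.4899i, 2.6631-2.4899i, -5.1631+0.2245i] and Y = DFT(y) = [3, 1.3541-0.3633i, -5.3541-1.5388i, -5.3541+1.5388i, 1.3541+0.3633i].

By linearity: DFT(3x + 2y) = 3·DFT(x) + 2·DFT(y)
= 3·[-5, -5.1631-0.2245i, 2.6631+2.4899i, 2.6631-2.4899i, -5.1631+0.2245i] + 2·[3, 1.3541-0.3633i, -5.3541-1.5388i, -5.3541+1.5388i, 1.3541+0.3633i]

Computing element-wise:
Z[0] = 3·(-5) + 2·(3) = -9
Z[1] = 3·(-5.1631-0.2245i) + 2·(1.3541-0.3633i) = -12.7811-1.4001i
Z[2] = 3·(2.6631+2.4899i) + 2·(-5.3541-1.5388i) = -2.7189+4.3921i
Z[3] = 3·(2.6631-2.4899i) + 2·(-5.3541+1.5388i) = -2.7189-4.3921i
Z[4] = 3·(-5.1631+0.2245i) + 2·(1.3541+0.3633i) = -12.7811+1.4001i

DFT(3x + 2y) = 3·X + 2·Y = [-9, -12.7811-1.4001i, -2.7189+4.3921i, -2.7189-4.3921i, -12.7811+1.4001i]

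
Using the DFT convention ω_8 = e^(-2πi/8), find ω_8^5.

ω_8^5 = e^(-2πi·5/8)
= cos(-2π·5/8) + i·sin(-2π·5/8)
= cos(-10π/8) + i·sin(-10π/8)

ω_8^5 = cos(-10π/8) + i·sin(-10π/8) = -0.7071+0.7071i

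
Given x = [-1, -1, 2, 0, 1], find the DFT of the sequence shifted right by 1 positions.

Time shift by 1: X_shifted[k] = ω_5^(1k) · X[k]
Shifted x = [1, -1, -1, 2, 0]

DFT(x[n-1]) = [1, -0.1180+2.7144i, 2.1180-2.2654i, 2.1180+2.2654i, -0.1180-2.7144i]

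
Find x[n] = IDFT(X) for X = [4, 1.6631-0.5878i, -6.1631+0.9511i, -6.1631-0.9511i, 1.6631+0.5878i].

x[n] = (1/5) Σ(k=0 to 4) X[k] · e^(2πikn/5)

Computing each x[n]:
x[0] = -1
x[1] = 3
x[2] = 0
x[3] = -1
x[4] = 3

x = [-1, 3, 0, -1, 3]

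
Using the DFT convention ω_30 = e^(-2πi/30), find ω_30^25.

ω_30^25 = e^(-2πi·25/30)
= cos(-2π·25/30) + i·sin(-2π·25/30)
= cos(-50π/30) + i·sin(-50π/30)

ω_30^25 = cos(-50π/30) + i·sin(-50π/30) = 0.5000+0.8660i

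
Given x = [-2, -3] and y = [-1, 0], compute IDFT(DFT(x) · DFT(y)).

(x ⊛ y)[n] = Σ(m=0 to 1) x[m] · y[(n-m) mod 2]

Computing each output sample:
(x ⊛ y)[0] = 2
(x ⊛ y)[1] = 3

x ⊛ y = [2, 3]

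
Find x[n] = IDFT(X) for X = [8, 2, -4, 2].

x[n] = (1/4) Σ(k=0 to 3) X[k] · e^(2πikn/4)

Computing each x[n]:
x[0] = 2
x[1] = 3
x[2] = 0
x[3] = 3

x = [2, 3, 0, 3]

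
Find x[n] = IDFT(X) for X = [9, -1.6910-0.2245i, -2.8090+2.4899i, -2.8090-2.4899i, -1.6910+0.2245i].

x[n] = (1/5) Σ(k=0 to 4) X[k] · e^(2πikn/5)

Computing each x[n]:
x[0] = 0
x[1] = 2
x[2] = 3
x[3] = 1
x[4] = 3

x = [0, 2, 3, 1, 3]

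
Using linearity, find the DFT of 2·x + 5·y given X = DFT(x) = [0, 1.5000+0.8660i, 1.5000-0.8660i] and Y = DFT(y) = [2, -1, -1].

By linearity: DFT(2x + 5y) = 2·DFT(x) + 5·DFT(y)
= 2·[0, 1.5000+0.8660i, 1.5000-0.8660i] + 5·[2, -1, -1]

Computing element-wise:
Z[0] = 2·(0) + 5·(2) = 10
Z[1] = 2·(1.5000+0.8660i) + 5·(-1) = -2.0000+1.7320i
Z[2] = 2·(1.5000-0.8660i) + 5·(-1) = -2.0000-1.7320i

DFT(2x + 5y) = 2·X + 5·Y = [10, -2.0000+1.7320i, -2.0000-1.7320i]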